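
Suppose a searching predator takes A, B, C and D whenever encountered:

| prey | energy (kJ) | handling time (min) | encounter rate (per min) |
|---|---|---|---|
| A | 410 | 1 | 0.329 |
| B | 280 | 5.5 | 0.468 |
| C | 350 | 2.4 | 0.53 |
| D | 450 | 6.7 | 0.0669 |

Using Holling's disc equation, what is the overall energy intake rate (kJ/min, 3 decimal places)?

85.633 kJ/min

R = (0.329×410 + 0.468×280 + 0.53×350 + 0.0669×450) / (1 + 0.329×1 + 0.468×5.5 + 0.53×2.4 + 0.0669×6.7) = 481.5/5.623 = 85.63 kJ/min.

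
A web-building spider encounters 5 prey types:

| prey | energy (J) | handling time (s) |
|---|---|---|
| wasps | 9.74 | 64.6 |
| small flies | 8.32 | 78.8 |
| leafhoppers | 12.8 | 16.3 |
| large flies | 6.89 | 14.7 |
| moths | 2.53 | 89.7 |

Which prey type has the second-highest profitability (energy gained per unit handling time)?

Profitability E/h (J/s): wasps = 9.74/64.6 = 0.151, small flies = 8.32/78.8 = 0.106, leafhoppers = 12.8/16.3 = 0.785, large flies = 6.89/14.7 = 0.469, moths = 2.53/89.7 = 0.0282.
Ranked: leafhoppers > large flies > wasps > small flies > moths.

large flies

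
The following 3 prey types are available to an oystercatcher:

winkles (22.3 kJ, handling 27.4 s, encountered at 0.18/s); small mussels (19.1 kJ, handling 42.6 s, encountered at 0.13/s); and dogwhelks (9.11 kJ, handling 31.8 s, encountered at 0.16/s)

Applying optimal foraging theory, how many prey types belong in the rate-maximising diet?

1

E/h in descending order: winkles 0.814, small mussels 0.448, dogwhelks 0.286 kJ/s. The optimal diet is the largest prefix of this list for which every included type satisfies E_i/h_i > R on the types above it.
Rate on top 1: 0.6767. small mussels: 0.448 < 0.6767 → exclude; stop.
Optimal diet: winkles — 1 of 3 types.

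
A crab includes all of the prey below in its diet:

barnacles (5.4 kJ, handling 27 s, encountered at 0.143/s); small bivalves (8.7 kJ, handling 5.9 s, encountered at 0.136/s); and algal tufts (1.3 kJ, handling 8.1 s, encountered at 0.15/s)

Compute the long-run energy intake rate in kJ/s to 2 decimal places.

0.31 kJ/s

Energy encountered per unit search time: 0.143×5.4 + 0.136×8.7 + 0.15×1.3 = 2.15 kJ/s.
Handling time per unit search time: 0.143×27 + 0.136×5.9 + 0.15×8.1 = 5.878.
Rate = 2.15/(1 + 5.878) = 0.3126 kJ/s.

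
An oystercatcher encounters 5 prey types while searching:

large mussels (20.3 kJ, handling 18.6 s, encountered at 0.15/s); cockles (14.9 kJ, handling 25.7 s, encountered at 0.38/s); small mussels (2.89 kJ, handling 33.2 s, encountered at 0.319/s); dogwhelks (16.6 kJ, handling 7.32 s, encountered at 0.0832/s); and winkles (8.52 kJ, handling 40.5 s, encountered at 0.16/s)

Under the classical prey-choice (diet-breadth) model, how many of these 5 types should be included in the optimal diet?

2

Profitabilities (E/h, kJ/s): dogwhelks 2.27, large mussels 1.09, cockles 0.58, winkles 0.21, small mussels 0.087. Add prey in this order while the next type's profitability exceeds the intake rate on those already taken.
Rate on top 1: 0.8584. large mussels: 1.09 > 0.8584 → include.
Rate on top 2: 1.006. cockles: 0.58 < 1.006 → exclude; stop.
Optimal diet: dogwhelks, large mussels — 2 of 5 types.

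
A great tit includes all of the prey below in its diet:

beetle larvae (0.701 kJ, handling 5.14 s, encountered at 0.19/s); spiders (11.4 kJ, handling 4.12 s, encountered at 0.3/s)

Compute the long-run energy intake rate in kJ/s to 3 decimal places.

R = (0.19×0.701 + 0.3×11.4) / (1 + 0.19×5.14 + 0.3×4.12) = 3.553/3.213 = 1.106 kJ/s.

1.106 kJ/s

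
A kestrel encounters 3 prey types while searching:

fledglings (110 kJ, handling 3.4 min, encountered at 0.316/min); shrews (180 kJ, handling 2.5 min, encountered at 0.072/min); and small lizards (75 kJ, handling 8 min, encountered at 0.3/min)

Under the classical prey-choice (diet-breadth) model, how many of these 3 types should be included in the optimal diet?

2

E/h in descending order: shrews 72, fledglings 32.4, small lizards 9.38 kJ/min. The optimal diet is the largest prefix of this list for which every included type satisfies E_i/h_i > R on the types above it.
Rate on top 1: 10.98. fledglings: 32.4 > 10.98 → include.
Rate on top 2: 21.17. small lizards: 9.38 < 21.17 → exclude; stop.
Optimal diet: shrews, fledglings — 2 of 3 types.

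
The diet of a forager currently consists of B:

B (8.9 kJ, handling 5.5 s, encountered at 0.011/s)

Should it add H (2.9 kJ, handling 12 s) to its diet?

Intake rate on the current diet: R = (0.011×8.9) / (1 + 0.011×5.5) = 0.0979/1.06 = 0.09231 kJ/s.
H: E/h = 2.9/12 = 0.2417 kJ/s.
Since 0.2417 > R, including H increases the long-run rate.

Yes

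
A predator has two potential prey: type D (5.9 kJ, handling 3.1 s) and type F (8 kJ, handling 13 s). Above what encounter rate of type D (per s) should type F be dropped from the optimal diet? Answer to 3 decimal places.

The zero-one rule: include type F iff E₂/h₂ > λE₁/(1+λh₁). Equality gives the switch point.
λE₁h₂ = E₂ + λE₂h₁ ⇒ λ = E₂/(E₁h₂ − E₂h₁) = 8/(76.7 − 24.8) = 0.1541 per s.

0.154 per s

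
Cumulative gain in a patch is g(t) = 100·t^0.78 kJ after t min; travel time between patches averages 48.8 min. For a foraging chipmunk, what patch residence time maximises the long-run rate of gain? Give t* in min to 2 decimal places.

173.02 min

By the marginal value theorem, leave when the instantaneous gain rate g'(t) equals the habitat-wide average g(t)/(T + t).
g'(t) = 0.78·100·t^-0.22. Setting 0.78·100·t^-0.22 = 100·t^0.78/(48.8+t) gives 0.78(48.8+t) = t, so 0.22·t = 0.78×48.8.
t* = 0.78×48.8/0.22 = 173 min.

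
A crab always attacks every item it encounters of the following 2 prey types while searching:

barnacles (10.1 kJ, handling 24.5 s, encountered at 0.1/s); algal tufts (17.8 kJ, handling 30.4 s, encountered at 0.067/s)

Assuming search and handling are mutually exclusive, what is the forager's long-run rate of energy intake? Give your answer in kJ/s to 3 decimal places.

0.401 kJ/s

R = (0.1×10.1 + 0.067×17.8) / (1 + 0.1×24.5 + 0.067×30.4) = 2.203/5.487 = 0.4014 kJ/s.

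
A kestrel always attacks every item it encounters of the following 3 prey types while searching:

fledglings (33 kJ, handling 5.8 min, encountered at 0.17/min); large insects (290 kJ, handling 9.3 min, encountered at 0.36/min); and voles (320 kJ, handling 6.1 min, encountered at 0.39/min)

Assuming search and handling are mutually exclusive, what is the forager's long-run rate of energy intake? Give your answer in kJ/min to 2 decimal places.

30.44 kJ/min

R = (0.17×33 + 0.36×290 + 0.39×320) / (1 + 0.17×5.8 + 0.36×9.3 + 0.39×6.1) = 234.8/7.713 = 30.44 kJ/min.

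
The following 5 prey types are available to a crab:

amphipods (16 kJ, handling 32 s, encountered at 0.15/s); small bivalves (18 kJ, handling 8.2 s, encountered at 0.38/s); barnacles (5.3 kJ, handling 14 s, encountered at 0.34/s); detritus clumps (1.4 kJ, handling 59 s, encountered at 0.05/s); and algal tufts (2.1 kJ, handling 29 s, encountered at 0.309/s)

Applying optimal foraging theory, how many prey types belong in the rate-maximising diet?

Profitabilities (E/h, kJ/s): small bivalves 2.2, amphipods 0.5, barnacles 0.379, algal tufts 0.0724, detritus clumps 0.0237. Add prey in this order while the next type's profitability exceeds the intake rate on those already taken.
Rate on top 1: 1.662. amphipods: 0.5 < 1.662 → exclude; stop.
Optimal diet: small bivalves — 1 of 5 types.

1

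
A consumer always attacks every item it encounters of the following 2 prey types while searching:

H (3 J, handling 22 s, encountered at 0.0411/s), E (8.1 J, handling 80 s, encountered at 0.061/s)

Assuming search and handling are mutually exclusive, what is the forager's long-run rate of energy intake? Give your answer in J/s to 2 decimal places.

0.09 J/s

R = Σλ_iE_i / (1 + Σλ_ih_i)
Numerator: 0.0411×3 + 0.061×8.1 = 0.6174
Denominator: 1 + 0.0411×22 + 0.061×80 = 6.784
R = 0.6174/6.784 = 0.09101 J/s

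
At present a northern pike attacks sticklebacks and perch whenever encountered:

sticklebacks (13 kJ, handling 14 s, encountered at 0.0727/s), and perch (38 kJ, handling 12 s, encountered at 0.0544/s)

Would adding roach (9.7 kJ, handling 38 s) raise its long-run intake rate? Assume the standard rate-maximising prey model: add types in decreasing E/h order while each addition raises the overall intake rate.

No

Current rate: (0.0727×13 + 0.0544×38)/(1 + 0.0727×14 + 0.0544×12) = 1.128 kJ/s.
roach: E/h = 9.7/38 = 0.2553 kJ/s.
0.2553 < 1.128, so adding roach would lower the average — exclude it.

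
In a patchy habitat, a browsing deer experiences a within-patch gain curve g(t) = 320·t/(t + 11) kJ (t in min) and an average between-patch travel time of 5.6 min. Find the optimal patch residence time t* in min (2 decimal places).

7.85 min

Optimal t* satisfies g'(t*) = g(t*)/(T + t*).
g'(t) = 320·11/(t + 11)². Setting 320·11/(t+11)² = 320t/[(t+11)(5.6+t)] gives 11(5.6+t) = t(t+11), so t² = 11×5.6 = 61.6.
t* = √61.6 = 7.849 min.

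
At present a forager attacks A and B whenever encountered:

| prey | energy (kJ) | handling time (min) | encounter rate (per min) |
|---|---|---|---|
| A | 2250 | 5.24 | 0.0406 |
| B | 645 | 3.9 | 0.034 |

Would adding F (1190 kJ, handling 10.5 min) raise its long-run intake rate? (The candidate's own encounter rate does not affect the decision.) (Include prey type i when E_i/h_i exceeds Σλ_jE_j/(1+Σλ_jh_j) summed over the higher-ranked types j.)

Yes

On A and B alone, R = ΣλE/(1+Σλh) = 113.3/1.345 = 84.2 kJ/min.
F: E/h = 1190/10.5 = 113.3 kJ/min.
Since 113.3 > R, including F increases the long-run rate.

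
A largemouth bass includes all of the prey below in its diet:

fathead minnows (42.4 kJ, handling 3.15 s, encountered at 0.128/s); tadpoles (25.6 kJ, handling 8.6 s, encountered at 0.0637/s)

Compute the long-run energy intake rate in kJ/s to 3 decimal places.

R = (0.128×42.4 + 0.0637×25.6) / (1 + 0.128×3.15 + 0.0637×8.6) = 7.058/1.951 = 3.618 kJ/s.

3.618 kJ/s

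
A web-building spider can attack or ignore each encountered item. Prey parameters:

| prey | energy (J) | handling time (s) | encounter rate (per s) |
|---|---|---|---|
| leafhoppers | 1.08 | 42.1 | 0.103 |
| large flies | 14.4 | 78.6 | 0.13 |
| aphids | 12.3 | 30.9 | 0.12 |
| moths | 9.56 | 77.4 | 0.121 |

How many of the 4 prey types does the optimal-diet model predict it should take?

1

E/h in descending order: aphids 0.398, large flies 0.183, moths 0.124, leafhoppers 0.0257 J/s. The optimal diet is the largest prefix of this list for which every included type satisfies E_i/h_i > R on the types above it.
Rate on top 1: 0.3135. large flies: 0.183 < 0.3135 → exclude; stop.
Optimal diet: aphids — 1 of 4 types.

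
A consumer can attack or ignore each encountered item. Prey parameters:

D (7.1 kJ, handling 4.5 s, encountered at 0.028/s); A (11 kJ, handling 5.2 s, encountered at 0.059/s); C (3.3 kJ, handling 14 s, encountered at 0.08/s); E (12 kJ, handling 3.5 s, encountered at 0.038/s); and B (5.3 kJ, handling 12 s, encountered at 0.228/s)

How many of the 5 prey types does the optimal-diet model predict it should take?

3

Profitabilities (E/h, kJ/s): E 3.43, A 2.12, D 1.58, B 0.442, C 0.236. Add prey in this order while the next type's profitability exceeds the intake rate on those already taken.
Rate on top 1: 0.4025. A: 2.12 > 0.4025 → include.
Rate on top 2: 0.7675. D: 1.58 > 0.7675 → include.
Rate on top 3: 0.8327. B: 0.442 < 0.8327 → exclude; stop.
Optimal diet: E, A, D — 3 of 5 types.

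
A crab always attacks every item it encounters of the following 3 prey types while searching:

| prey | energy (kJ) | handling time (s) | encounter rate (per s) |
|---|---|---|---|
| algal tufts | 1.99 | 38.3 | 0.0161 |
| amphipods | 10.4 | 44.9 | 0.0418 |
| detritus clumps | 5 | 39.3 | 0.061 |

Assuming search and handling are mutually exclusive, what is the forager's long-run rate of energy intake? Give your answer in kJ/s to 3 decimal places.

0.131 kJ/s

Energy encountered per unit search time: 0.0161×1.99 + 0.0418×10.4 + 0.061×5 = 0.7718 kJ/s.
Handling time per unit search time: 0.0161×38.3 + 0.0418×44.9 + 0.061×39.3 = 4.891.
Rate = 0.7718/(1 + 4.891) = 0.131 kJ/s.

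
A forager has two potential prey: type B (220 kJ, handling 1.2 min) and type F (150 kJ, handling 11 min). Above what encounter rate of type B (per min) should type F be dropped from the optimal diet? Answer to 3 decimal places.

At the threshold, the rate on type B alone equals the profitability of type F: λ·220/(1 + λ·1.2) = 150/11 = 13.64.
Rearranging, λ(220 − 13.64×1.2) = 13.64, so λ = 13.64/203.6 = 0.06696 per min.

0.067 per min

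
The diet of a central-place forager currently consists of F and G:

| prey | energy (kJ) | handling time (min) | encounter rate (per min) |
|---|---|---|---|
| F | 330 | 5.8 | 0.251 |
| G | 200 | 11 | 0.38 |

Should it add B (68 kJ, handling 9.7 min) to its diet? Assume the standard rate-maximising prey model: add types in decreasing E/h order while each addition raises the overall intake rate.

No

Intake rate on the current diet: R = (0.251×330 + 0.38×200) / (1 + 0.251×5.8 + 0.38×11) = 158.8/6.636 = 23.94 kJ/min.
B: E/h = 68/9.7 = 7.01 kJ/min.
7.01 < 23.94, so adding B would lower the average — exclude it.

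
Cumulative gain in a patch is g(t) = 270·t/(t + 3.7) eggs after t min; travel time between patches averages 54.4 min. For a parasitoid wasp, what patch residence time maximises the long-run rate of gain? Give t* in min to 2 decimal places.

Maximise g(t)/(T+t): set derivative to zero → g'(t)(T+t) = g(t).
g'(t) = 270·3.7/(t + 3.7)². Setting 270·3.7/(t+3.7)² = 270t/[(t+3.7)(54.4+t)] gives 3.7(54.4+t) = t(t+3.7), so t² = 3.7×54.4 = 201.3.
t* = √201.3 = 14.19 min.

14.19 min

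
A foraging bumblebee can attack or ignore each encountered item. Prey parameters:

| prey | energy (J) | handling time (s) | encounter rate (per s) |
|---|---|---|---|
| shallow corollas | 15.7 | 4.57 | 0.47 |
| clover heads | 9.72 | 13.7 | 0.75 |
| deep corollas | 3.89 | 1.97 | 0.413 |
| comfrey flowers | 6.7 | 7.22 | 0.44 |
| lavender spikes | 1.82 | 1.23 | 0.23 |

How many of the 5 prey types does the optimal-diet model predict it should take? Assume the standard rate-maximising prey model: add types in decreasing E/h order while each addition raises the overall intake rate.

Profitabilities (E/h, J/s): shallow corollas 3.44, deep corollas 1.97, lavender spikes 1.48, comfrey flowers 0.928, clover heads 0.709. Add prey in this order while the next type's profitability exceeds the intake rate on those already taken.
Rate on top 1: 2.344. deep corollas: 1.97 < 2.344 → exclude; stop.
Optimal diet: shallow corollas — 1 of 5 types.

1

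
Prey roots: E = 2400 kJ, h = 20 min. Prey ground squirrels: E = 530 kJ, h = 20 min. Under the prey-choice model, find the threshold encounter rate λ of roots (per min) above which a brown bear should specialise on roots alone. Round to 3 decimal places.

0.014 per min

At the threshold, the rate on roots alone equals the profitability of ground squirrels: λ·2400/(1 + λ·20) = 530/20 = 26.5.
Rearranging, λ(2400 − 26.5×20) = 26.5, so λ = 26.5/1870 = 0.01417 per min.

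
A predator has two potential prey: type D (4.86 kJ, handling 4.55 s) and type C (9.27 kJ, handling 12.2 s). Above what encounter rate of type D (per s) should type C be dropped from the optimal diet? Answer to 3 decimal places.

The zero-one rule: include type C iff E₂/h₂ > λE₁/(1+λh₁). Equality gives the switch point.
λE₁h₂ = E₂ + λE₂h₁ ⇒ λ = E₂/(E₁h₂ − E₂h₁) = 9.27/(59.29 − 42.18) = 0.5417 per s.

0.542 per s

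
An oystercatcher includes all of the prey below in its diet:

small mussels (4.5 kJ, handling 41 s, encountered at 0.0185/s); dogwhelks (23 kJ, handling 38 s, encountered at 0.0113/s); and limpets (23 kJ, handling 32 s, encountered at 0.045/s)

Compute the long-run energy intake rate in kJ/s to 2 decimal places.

0.38 kJ/s

R = Σλ_iE_i / (1 + Σλ_ih_i)
Numerator: 0.0185×4.5 + 0.0113×23 + 0.045×23 = 1.378
Denominator: 1 + 0.0185×41 + 0.0113×38 + 0.045×32 = 3.628
R = 1.378/3.628 = 0.3799 kJ/s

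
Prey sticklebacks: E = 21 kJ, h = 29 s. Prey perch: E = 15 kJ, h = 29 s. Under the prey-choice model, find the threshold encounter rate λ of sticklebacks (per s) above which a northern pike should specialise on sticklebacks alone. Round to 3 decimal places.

Drop perch once their profitability E₂/h₂ falls below the rate achievable on sticklebacks alone: E₂/h₂ = λE₁/(1 + λh₁).
Solve for λ: λE₁h₂ = E₂(1 + λh₁) → λ(E₁h₂ − E₂h₁) = E₂ → λ = E₂/(E₁h₂ − E₂h₁).
λ = 15/(21×29 − 15×29) = 15/174 = 0.08621 per s.

0.086 per s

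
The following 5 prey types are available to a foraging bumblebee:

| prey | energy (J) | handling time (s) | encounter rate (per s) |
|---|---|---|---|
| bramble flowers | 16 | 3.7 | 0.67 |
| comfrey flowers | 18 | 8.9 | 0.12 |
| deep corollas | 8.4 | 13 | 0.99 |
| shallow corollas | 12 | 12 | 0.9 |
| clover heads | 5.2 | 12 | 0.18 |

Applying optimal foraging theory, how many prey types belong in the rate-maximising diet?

1

Rank by E/h (J/s): bramble flowers 4.32, comfrey flowers 2.02, shallow corollas 1, deep corollas 0.646, clover heads 0.433. Include each in turn until the next type's E/h falls below the running intake rate.
Rate on top 1: 3.081. comfrey flowers: 2.02 < 3.081 → exclude; stop.
Optimal diet: bramble flowers — 1 of 5 types.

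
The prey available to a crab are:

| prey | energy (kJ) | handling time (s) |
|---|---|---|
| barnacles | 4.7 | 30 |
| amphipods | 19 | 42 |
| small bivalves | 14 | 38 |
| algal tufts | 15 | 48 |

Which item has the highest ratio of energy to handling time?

amphipods

Profitability E/h (kJ/s): barnacles = 4.7/30 = 0.157, amphipods = 19/42 = 0.452, small bivalves = 14/38 = 0.368, algal tufts = 15/48 = 0.312.
Ranked: amphipods > small bivalves > algal tufts > barnacles.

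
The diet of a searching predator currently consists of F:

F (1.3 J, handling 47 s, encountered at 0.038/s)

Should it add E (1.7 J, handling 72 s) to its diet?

On F alone, R = ΣλE/(1+Σλh) = 0.0494/2.786 = 0.01773 J/s.
E: E/h = 1.7/72 = 0.02361 J/s.
0.02361 > 0.01773, so adding E raises the average — include it.

Yes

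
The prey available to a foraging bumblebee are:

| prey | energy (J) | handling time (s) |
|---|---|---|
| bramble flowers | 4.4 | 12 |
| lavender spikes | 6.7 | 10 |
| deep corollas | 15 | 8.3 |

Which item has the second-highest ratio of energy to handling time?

In descending order of E/h:
deep corollas: 15/8.3 = 1.81 J/s
lavender spikes: 6.7/10 = 0.67 J/s
bramble flowers: 4.4/12 = 0.367 J/s

lavender spikes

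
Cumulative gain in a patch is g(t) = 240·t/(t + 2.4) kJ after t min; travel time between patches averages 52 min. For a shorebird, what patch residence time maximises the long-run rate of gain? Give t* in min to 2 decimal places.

Maximise g(t)/(T+t): set derivative to zero → g'(t)(T+t) = g(t).
g'(t) = 240·2.4/(t + 2.4)². Setting 240·2.4/(t+2.4)² = 240t/[(t+2.4)(52+t)] gives 2.4(52+t) = t(t+2.4), so t² = 2.4×52 = 124.8.
t* = √124.8 = 11.17 min.

11.17 min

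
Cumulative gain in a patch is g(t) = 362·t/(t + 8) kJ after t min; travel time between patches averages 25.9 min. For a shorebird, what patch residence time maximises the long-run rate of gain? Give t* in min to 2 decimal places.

14.39 min

By the marginal value theorem, leave when the instantaneous gain rate g'(t) equals the habitat-wide average g(t)/(T + t).
g'(t) = 362·8/(t + 8)². Setting 362·8/(t+8)² = 362t/[(t+8)(25.9+t)] gives 8(25.9+t) = t(t+8), so t² = 8×25.9 = 207.2.
t* = √207.2 = 14.39 min.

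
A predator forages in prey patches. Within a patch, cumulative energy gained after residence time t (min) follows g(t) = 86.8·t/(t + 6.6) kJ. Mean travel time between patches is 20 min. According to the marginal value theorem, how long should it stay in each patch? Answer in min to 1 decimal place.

By the marginal value theorem, leave when the instantaneous gain rate g'(t) equals the habitat-wide average g(t)/(T + t).
g'(t) = 86.8·6.6/(t + 6.6)². Setting 86.8·6.6/(t+6.6)² = 86.8t/[(t+6.6)(20+t)] gives 6.6(20+t) = t(t+6.6), so t² = 6.6×20 = 132.
t* = √132 = 11.49 min.

11.5 min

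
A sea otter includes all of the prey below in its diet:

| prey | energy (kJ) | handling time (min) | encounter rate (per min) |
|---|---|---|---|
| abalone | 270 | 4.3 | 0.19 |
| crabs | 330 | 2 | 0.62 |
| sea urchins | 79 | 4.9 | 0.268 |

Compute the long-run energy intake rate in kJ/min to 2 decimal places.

63.40 kJ/min

R = (0.19×270 + 0.62×330 + 0.268×79) / (1 + 0.19×4.3 + 0.62×2 + 0.268×4.9) = 277.1/4.37 = 63.4 kJ/min.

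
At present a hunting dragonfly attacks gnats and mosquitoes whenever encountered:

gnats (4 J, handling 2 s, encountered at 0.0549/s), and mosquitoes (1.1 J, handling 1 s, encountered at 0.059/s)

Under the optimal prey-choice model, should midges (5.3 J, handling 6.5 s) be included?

Current rate: (0.0549×4 + 0.059×1.1)/(1 + 0.0549×2 + 0.059×1) = 0.2434 J/s.
midges: E/h = 5.3/6.5 = 0.8154 J/s.
0.8154 > 0.2434, so adding midges raises the average — include it.

Yes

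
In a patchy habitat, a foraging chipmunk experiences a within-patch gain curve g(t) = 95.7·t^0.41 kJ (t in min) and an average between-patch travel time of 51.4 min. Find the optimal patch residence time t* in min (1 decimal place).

35.7 min

Optimal t* satisfies g'(t*) = g(t*)/(T + t*).
g'(t) = 0.41·95.7·t^-0.59. Setting 0.41·95.7·t^-0.59 = 95.7·t^0.41/(51.4+t) gives 0.41(51.4+t) = t, so 0.59·t = 0.41×51.4.
t* = 0.41×51.4/0.59 = 35.72 min.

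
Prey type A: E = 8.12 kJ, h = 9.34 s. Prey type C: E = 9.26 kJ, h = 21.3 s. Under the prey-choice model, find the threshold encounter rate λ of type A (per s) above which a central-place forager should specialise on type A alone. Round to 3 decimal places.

0.107 per s

The zero-one rule: include type C iff E₂/h₂ > λE₁/(1+λh₁). Equality gives the switch point.
λE₁h₂ = E₂ + λE₂h₁ ⇒ λ = E₂/(E₁h₂ − E₂h₁) = 9.26/(173 − 86.49) = 0.1071 per s.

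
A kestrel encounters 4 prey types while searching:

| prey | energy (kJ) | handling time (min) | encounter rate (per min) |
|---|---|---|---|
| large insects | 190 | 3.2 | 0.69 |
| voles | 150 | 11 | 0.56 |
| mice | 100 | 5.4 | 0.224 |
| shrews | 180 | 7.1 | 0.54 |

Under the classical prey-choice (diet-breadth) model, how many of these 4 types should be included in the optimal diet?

1

Rank by E/h (kJ/min): large insects 59.4, shrews 25.4, mice 18.5, voles 13.6. Include each in turn until the next type's E/h falls below the running intake rate.
Rate on top 1: 40.87. shrews: 25.4 < 40.87 → exclude; stop.
Optimal diet: large insects — 1 of 4 types.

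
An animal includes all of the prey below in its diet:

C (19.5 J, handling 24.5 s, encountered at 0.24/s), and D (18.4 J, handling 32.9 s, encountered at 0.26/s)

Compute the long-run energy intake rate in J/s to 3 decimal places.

R = (0.24×19.5 + 0.26×18.4) / (1 + 0.24×24.5 + 0.26×32.9) = 9.464/15.43 = 0.6132 J/s.

0.613 J/s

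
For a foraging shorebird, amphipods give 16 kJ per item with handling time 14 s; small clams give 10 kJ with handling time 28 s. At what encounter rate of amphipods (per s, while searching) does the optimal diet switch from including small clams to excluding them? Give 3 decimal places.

Drop small clams once their profitability E₂/h₂ falls below the rate achievable on amphipods alone: E₂/h₂ = λE₁/(1 + λh₁).
Solve for λ: λE₁h₂ = E₂(1 + λh₁) → λ(E₁h₂ − E₂h₁) = E₂ → λ = E₂/(E₁h₂ − E₂h₁).
λ = 10/(16×28 − 10×14) = 10/308 = 0.03247 per s.

0.032 per s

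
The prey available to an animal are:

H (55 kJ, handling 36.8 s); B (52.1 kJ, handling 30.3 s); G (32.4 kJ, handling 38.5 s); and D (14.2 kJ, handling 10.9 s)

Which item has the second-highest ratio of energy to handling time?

Profitability E/h (kJ/s): H = 55/36.8 = 1.49, B = 52.1/30.3 = 1.72, G = 32.4/38.5 = 0.842, D = 14.2/10.9 = 1.3.
Ranked: B > H > D > G.

H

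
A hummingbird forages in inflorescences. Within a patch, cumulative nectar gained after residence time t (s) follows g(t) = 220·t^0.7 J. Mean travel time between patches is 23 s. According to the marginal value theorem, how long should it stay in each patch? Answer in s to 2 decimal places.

53.67 s

Optimal t* satisfies g'(t*) = g(t*)/(T + t*).
g'(t) = 0.7·220·t^-0.3. Setting 0.7·220·t^-0.3 = 220·t^0.7/(23+t) gives 0.7(23+t) = t, so 0.30·t = 0.7×23.
t* = 0.7×23/0.30 = 53.67 s.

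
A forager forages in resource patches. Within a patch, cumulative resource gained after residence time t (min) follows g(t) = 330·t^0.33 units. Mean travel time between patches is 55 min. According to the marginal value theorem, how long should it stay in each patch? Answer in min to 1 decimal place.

27.1 min

Optimal t* satisfies g'(t*) = g(t*)/(T + t*).
g'(t) = 0.33·330·t^-0.67. Setting 0.33·330·t^-0.67 = 330·t^0.33/(55+t) gives 0.33(55+t) = t, so 0.67·t = 0.33×55.
t* = 0.33×55/0.67 = 27.09 min.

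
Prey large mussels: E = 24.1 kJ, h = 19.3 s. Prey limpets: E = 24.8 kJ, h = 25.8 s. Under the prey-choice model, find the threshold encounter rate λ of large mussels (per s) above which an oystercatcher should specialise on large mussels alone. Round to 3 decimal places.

Drop limpets once their profitability E₂/h₂ falls below the rate achievable on large mussels alone: E₂/h₂ = λE₁/(1 + λh₁).
Solve for λ: λE₁h₂ = E₂(1 + λh₁) → λ(E₁h₂ − E₂h₁) = E₂ → λ = E₂/(E₁h₂ − E₂h₁).
λ = 24.8/(24.1×25.8 − 24.8×19.3) = 24.8/143.1 = 0.1733 per s.

0.173 per s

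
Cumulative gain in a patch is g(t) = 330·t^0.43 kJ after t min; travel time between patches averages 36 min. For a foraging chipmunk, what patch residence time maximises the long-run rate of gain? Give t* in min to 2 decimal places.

27.16 min

Maximise g(t)/(T+t): set derivative to zero → g'(t)(T+t) = g(t).
g'(t) = 0.43·330·t^-0.57. Setting 0.43·330·t^-0.57 = 330·t^0.43/(36+t) gives 0.43(36+t) = t, so 0.57·t = 0.43×36.
t* = 0.43×36/0.57 = 27.16 min.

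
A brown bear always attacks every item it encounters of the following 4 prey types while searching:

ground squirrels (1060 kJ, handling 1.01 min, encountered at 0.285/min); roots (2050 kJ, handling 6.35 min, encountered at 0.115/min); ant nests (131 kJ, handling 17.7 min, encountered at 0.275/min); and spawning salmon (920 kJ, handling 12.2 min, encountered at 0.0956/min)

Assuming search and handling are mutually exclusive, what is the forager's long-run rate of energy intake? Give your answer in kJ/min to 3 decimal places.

82.195 kJ/min

R = Σλ_iE_i / (1 + Σλ_ih_i)
Numerator: 0.285×1060 + 0.115×2050 + 0.275×131 + 0.0956×920 = 661.8
Denominator: 1 + 0.285×1.01 + 0.115×6.35 + 0.275×17.7 + 0.0956×12.2 = 8.052
R = 661.8/8.052 = 82.19 kJ/min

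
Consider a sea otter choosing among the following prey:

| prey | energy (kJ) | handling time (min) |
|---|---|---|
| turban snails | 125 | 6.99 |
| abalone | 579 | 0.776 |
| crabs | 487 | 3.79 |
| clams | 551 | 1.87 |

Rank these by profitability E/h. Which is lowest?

turban snails

In descending order of E/h:
abalone: 579/0.776 = 746 kJ/min
clams: 551/1.87 = 295 kJ/min
crabs: 487/3.79 = 128 kJ/min
turban snails: 125/6.99 = 17.9 kJ/min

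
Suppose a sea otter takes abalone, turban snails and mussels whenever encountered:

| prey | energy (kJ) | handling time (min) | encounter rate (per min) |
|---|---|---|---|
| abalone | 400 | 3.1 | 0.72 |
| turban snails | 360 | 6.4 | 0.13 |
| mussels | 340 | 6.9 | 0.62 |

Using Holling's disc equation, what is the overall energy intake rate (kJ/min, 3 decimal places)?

Energy encountered per unit search time: 0.72×400 + 0.13×360 + 0.62×340 = 545.6 kJ/min.
Handling time per unit search time: 0.72×3.1 + 0.13×6.4 + 0.62×6.9 = 7.342.
Rate = 545.6/(1 + 7.342) = 65.4 kJ/min.

65.404 kJ/min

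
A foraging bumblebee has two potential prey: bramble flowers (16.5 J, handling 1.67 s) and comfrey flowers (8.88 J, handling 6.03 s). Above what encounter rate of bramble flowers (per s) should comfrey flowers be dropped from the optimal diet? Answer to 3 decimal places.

At the threshold, the rate on bramble flowers alone equals the profitability of comfrey flowers: λ·16.5/(1 + λ·1.67) = 8.88/6.03 = 1.473.
Rearranging, λ(16.5 − 1.473×1.67) = 1.473, so λ = 1.473/14.04 = 0.1049 per s.

0.105 per s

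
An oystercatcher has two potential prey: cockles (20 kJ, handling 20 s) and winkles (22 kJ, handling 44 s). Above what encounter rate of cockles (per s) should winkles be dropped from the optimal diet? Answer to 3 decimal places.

0.050 per s

Drop winkles once their profitability E₂/h₂ falls below the rate achievable on cockles alone: E₂/h₂ = λE₁/(1 + λh₁).
Solve for λ: λE₁h₂ = E₂(1 + λh₁) → λ(E₁h₂ − E₂h₁) = E₂ → λ = E₂/(E₁h₂ − E₂h₁).
λ = 22/(20×44 − 22×20) = 22/440 = 0.05 per s.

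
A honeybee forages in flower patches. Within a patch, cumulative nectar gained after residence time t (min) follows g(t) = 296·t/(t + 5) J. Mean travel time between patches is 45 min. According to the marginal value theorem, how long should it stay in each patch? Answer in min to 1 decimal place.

15.0 min

By the marginal value theorem, leave when the instantaneous gain rate g'(t) equals the habitat-wide average g(t)/(T + t).
g'(t) = 296·5/(t + 5)². Setting 296·5/(t+5)² = 296t/[(t+5)(45+t)] gives 5(45+t) = t(t+5), so t² = 5×45 = 225.
t* = √225 = 15 min.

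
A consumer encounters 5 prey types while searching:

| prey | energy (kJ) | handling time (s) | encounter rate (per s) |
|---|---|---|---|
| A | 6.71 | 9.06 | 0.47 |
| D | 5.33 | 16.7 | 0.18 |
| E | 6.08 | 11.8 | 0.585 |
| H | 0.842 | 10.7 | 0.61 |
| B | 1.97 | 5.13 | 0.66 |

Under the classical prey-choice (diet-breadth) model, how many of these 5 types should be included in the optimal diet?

Rank by E/h (kJ/s): A 0.741, E 0.515, B 0.384, D 0.319, H 0.0787. Include each in turn until the next type's E/h falls below the running intake rate.
Rate on top 1: 0.5998. E: 0.515 < 0.5998 → exclude; stop.
Optimal diet: A — 1 of 5 types.

1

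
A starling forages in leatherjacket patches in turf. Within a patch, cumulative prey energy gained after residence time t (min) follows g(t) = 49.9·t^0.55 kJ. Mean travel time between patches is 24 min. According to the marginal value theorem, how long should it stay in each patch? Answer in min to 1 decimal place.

By the marginal value theorem, leave when the instantaneous gain rate g'(t) equals the habitat-wide average g(t)/(T + t).
g'(t) = 0.55·49.9·t^-0.45. Setting 0.55·49.9·t^-0.45 = 49.9·t^0.55/(24+t) gives 0.55(24+t) = t, so 0.45·t = 0.55×24.
t* = 0.55×24/0.45 = 29.33 min.

29.3 min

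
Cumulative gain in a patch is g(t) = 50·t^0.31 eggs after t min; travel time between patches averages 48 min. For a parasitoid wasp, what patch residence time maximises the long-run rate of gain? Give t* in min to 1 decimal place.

21.6 min

By the marginal value theorem, leave when the instantaneous gain rate g'(t) equals the habitat-wide average g(t)/(T + t).
g'(t) = 0.31·50·t^-0.69. Setting 0.31·50·t^-0.69 = 50·t^0.31/(48+t) gives 0.31(48+t) = t, so 0.69·t = 0.31×48.
t* = 0.31×48/0.69 = 21.57 min.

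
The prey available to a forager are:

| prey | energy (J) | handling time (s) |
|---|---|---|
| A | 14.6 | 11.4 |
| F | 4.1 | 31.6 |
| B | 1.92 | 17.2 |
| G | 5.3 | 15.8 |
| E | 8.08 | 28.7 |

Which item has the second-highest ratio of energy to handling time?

In descending order of E/h:
A: 14.6/11.4 = 1.28 J/s
G: 5.3/15.8 = 0.335 J/s
E: 8.08/28.7 = 0.282 J/s
F: 4.1/31.6 = 0.13 J/s
B: 1.92/17.2 = 0.112 J/s

G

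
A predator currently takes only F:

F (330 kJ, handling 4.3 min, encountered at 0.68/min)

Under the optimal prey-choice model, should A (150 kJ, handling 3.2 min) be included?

Intake rate on the current diet: R = (0.68×330) / (1 + 0.68×4.3) = 224.4/3.924 = 57.19 kJ/min.
A: E/h = 150/3.2 = 46.88 kJ/min.
46.88 < 57.19, so adding A would lower the average — exclude it.

No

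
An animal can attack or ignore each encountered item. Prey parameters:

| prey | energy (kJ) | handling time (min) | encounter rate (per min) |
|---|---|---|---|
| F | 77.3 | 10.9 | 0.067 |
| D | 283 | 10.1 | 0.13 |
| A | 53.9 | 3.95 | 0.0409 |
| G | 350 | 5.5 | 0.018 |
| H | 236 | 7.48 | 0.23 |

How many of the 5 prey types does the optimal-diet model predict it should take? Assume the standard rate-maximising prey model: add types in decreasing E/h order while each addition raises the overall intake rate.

3

Rank by E/h (kJ/min): G 63.6, H 31.6, D 28, A 13.6, F 7.09. Include each in turn until the next type's E/h falls below the running intake rate.
Rate on top 1: 5.732. H: 31.6 > 5.732 → include.
Rate on top 2: 21.49. D: 28 > 21.49 → include.
Rate on top 3: 23.56. A: 13.6 < 23.56 → exclude; stop.
Optimal diet: G, H, D — 3 of 5 types.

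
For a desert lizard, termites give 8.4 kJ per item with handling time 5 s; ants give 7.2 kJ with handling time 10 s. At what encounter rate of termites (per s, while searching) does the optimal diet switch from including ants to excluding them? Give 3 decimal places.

0.150 per s

Drop ants once their profitability E₂/h₂ falls below the rate achievable on termites alone: E₂/h₂ = λE₁/(1 + λh₁).
Solve for λ: λE₁h₂ = E₂(1 + λh₁) → λ(E₁h₂ − E₂h₁) = E₂ → λ = E₂/(E₁h₂ − E₂h₁).
λ = 7.2/(8.4×10 − 7.2×5) = 7.2/48 = 0.15 per s.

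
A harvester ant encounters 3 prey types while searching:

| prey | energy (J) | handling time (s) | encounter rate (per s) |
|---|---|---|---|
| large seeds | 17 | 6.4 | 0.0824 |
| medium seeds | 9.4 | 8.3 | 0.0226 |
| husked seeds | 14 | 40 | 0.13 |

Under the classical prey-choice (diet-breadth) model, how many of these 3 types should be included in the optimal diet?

2

Rank by E/h (J/s): large seeds 2.66, medium seeds 1.13, husked seeds 0.35. Include each in turn until the next type's E/h falls below the running intake rate.
Rate on top 1: 0.9171. medium seeds: 1.13 > 0.9171 → include.
Rate on top 2: 0.9407. husked seeds: 0.35 < 0.9407 → exclude; stop.
Optimal diet: large seeds, medium seeds — 2 of 3 types.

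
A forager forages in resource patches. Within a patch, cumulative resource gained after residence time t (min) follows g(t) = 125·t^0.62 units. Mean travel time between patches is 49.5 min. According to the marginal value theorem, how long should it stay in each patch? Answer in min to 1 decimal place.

80.8 min

Maximise g(t)/(T+t): set derivative to zero → g'(t)(T+t) = g(t).
g'(t) = 0.62·125·t^-0.38. Setting 0.62·125·t^-0.38 = 125·t^0.62/(49.5+t) gives 0.62(49.5+t) = t, so 0.38·t = 0.62×49.5.
t* = 0.62×49.5/0.38 = 80.76 min.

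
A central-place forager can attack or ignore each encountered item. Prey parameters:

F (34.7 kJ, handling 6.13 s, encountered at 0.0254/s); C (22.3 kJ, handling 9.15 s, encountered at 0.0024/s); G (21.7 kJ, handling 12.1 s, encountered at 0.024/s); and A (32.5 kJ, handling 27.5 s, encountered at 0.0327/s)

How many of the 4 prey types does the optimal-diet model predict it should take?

E/h in descending order: F 5.66, C 2.44, G 1.79, A 1.18 kJ/s. The optimal diet is the largest prefix of this list for which every included type satisfies E_i/h_i > R on the types above it.
Rate on top 1: 0.7626. C: 2.44 > 0.7626 → include.
Rate on top 2: 0.7939. G: 1.79 > 0.7939 → include.
Rate on top 3: 0.9916. A: 1.18 > 0.9916 → include.
Optimal diet: F, C, G, A — 4 of 4 types.

4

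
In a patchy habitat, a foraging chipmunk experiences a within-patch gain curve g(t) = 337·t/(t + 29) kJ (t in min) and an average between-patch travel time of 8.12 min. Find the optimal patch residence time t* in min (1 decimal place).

Maximise g(t)/(T+t): set derivative to zero → g'(t)(T+t) = g(t).
g'(t) = 337·29/(t + 29)². Setting 337·29/(t+29)² = 337t/[(t+29)(8.12+t)] gives 29(8.12+t) = t(t+29), so t² = 29×8.12 = 235.5.
t* = √235.5 = 15.35 min.

15.3 min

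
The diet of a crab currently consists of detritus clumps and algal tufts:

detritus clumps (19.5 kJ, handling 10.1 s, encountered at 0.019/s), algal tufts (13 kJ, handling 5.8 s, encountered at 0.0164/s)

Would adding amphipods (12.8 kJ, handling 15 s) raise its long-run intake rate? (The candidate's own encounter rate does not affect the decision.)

Intake rate on the current diet: R = (0.019×19.5 + 0.0164×13) / (1 + 0.019×10.1 + 0.0164×5.8) = 0.5837/1.287 = 0.4535 kJ/s.
Profitability of amphipods: 12.8/15 = 0.8533 kJ/s.
0.8533 > 0.4535, so adding amphipods raises the average — include it.

Yes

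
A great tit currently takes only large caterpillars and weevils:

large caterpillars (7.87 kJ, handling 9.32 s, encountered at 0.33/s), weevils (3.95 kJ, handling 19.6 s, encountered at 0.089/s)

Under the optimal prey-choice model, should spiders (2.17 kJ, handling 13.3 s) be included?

Current rate: (0.33×7.87 + 0.089×3.95)/(1 + 0.33×9.32 + 0.089×19.6) = 0.5066 kJ/s.
Profitability of spiders: 2.17/13.3 = 0.1632 kJ/s.
Since 0.1632 < R, time spent handling spiders is better spent searching.

No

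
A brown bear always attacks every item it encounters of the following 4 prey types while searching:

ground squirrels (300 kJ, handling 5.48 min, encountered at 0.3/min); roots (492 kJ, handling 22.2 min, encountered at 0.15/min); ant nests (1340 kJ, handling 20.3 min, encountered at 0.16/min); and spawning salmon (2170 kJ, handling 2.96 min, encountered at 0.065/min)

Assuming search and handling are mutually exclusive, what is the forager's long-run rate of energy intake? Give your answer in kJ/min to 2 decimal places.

55.15 kJ/min

Energy encountered per unit search time: 0.3×300 + 0.15×492 + 0.16×1340 + 0.065×2170 = 519.2 kJ/min.
Handling time per unit search time: 0.3×5.48 + 0.15×22.2 + 0.16×20.3 + 0.065×2.96 = 8.414.
Rate = 519.2/(1 + 8.414) = 55.15 kJ/min.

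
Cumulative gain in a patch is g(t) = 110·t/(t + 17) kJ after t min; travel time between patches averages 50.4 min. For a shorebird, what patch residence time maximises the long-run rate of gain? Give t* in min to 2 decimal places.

Maximise g(t)/(T+t): set derivative to zero → g'(t)(T+t) = g(t).
g'(t) = 110·17/(t + 17)². Setting 110·17/(t+17)² = 110t/[(t+17)(50.4+t)] gives 17(50.4+t) = t(t+17), so t² = 17×50.4 = 856.8.
t* = √856.8 = 29.27 min.

29.27 min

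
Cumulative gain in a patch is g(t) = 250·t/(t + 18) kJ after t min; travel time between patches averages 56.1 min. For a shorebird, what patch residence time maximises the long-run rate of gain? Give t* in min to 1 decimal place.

31.8 min

Optimal t* satisfies g'(t*) = g(t*)/(T + t*).
g'(t) = 250·18/(t + 18)². Setting 250·18/(t+18)² = 250t/[(t+18)(56.1+t)] gives 18(56.1+t) = t(t+18), so t² = 18×56.1 = 1010.
t* = √1010 = 31.78 min.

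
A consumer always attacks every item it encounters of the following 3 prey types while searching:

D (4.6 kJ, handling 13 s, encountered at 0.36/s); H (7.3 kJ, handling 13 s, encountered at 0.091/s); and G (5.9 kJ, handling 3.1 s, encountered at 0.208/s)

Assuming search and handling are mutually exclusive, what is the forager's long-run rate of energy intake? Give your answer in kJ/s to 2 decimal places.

Energy encountered per unit search time: 0.36×4.6 + 0.091×7.3 + 0.208×5.9 = 3.547 kJ/s.
Handling time per unit search time: 0.36×13 + 0.091×13 + 0.208×3.1 = 6.508.
Rate = 3.547/(1 + 6.508) = 0.4725 kJ/s.

0.47 kJ/s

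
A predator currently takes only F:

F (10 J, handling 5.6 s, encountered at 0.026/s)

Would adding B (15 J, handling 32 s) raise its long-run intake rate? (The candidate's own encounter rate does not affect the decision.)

Yes

Intake rate on the current diet: R = (0.026×10) / (1 + 0.026×5.6) = 0.26/1.146 = 0.227 J/s.
B: E/h = 15/32 = 0.4688 J/s.
Since 0.4688 > R, including B increases the long-run rate.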